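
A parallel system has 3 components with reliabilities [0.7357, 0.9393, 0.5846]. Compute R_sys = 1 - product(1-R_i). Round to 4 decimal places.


Components: [0.7357, 0.9393, 0.5846]
(1 - 0.7357) = 0.2643, running product = 0.2643
(1 - 0.9393) = 0.0607, running product = 0.016
(1 - 0.5846) = 0.4154, running product = 0.0067
Product of (1-R_i) = 0.0067
R_sys = 1 - 0.0067 = 0.9933

0.9933


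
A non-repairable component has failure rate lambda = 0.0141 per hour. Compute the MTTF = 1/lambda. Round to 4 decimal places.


lambda = 0.0141
MTTF = 1 / 0.0141
MTTF = 70.922

70.922


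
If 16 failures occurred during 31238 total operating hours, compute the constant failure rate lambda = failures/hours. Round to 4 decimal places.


failures = 16
total_hours = 31238
lambda = 16 / 31238
lambda = 0.0005

0.0005


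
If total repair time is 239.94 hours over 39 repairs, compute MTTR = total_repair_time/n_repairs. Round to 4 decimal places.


total_repair_time = 239.94
n_repairs = 39
MTTR = 239.94 / 39
MTTR = 6.1523

6.1523


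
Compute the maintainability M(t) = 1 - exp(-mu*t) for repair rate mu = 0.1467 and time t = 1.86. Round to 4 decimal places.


mu = 0.1467, t = 1.86
mu * t = 0.1467 * 1.86 = 0.2729
exp(-0.2729) = 0.7612
M(t) = 1 - 0.7612
M(t) = 0.2388

0.2388


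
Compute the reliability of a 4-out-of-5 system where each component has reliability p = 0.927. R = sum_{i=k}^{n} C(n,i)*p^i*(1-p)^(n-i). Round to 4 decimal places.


k = 4, n = 5, p = 0.927
i=4: C(5,4)=5 * 0.927^4 * 0.073^1 = 0.2695
i=5: C(5,5)=1 * 0.927^5 * 0.073^0 = 0.6845
R = sum of terms = 0.9541

0.9541


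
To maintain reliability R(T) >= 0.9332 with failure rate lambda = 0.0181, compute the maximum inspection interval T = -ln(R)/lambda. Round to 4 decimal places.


R_target = 0.9332
lambda = 0.0181
-ln(0.9332) = 0.0691
T = 0.0691 / 0.0181
T = 3.8197

3.8197


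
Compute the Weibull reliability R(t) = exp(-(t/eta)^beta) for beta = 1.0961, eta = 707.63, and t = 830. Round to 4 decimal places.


beta = 1.0961, eta = 707.63, t = 830
t/eta = 830 / 707.63 = 1.1729
(t/eta)^beta = 1.1729^1.0961 = 1.191
R(t) = exp(-1.191)
R(t) = 0.3039

0.3039


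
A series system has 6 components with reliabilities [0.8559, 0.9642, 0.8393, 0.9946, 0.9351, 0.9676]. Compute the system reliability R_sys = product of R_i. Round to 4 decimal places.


Components: [0.8559, 0.9642, 0.8393, 0.9946, 0.9351, 0.9676]
After component 1 (R=0.8559): product = 0.8559
After component 2 (R=0.9642): product = 0.8253
After component 3 (R=0.8393): product = 0.6926
After component 4 (R=0.9946): product = 0.6889
After component 5 (R=0.9351): product = 0.6442
After component 6 (R=0.9676): product = 0.6233
R_sys = 0.6233

0.6233


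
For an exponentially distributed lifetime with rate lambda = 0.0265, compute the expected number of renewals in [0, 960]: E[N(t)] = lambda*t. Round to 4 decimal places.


lambda = 0.0265
t = 960
E[N(t)] = lambda * t
E[N(t)] = 0.0265 * 960
E[N(t)] = 25.44

25.44


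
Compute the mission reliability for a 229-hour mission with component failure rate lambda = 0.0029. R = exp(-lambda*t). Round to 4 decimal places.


lambda = 0.0029
mission_time = 229
lambda * t = 0.0029 * 229 = 0.6641
R = exp(-0.6641)
R = 0.5147

0.5147


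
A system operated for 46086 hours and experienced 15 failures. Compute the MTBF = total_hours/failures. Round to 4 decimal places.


total_hours = 46086
failures = 15
MTBF = 46086 / 15
MTBF = 3072.4

3072.4


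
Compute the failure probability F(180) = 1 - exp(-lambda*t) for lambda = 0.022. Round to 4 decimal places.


lambda = 0.022, t = 180
lambda * t = 3.96
exp(-3.96) = 0.0191
F(t) = 1 - 0.0191
F(t) = 0.9809

0.9809


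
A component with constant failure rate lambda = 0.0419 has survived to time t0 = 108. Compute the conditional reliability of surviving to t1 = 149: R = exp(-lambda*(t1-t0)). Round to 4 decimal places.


lambda = 0.0419
t0 = 108, t1 = 149
t1 - t0 = 41
lambda * (t1-t0) = 0.0419 * 41 = 1.7179
R = exp(-1.7179)
R = 0.1794

0.1794


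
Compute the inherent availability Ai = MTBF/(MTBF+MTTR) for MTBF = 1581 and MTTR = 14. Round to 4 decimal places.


MTBF = 1581
MTTR = 14
MTBF + MTTR = 1595
Ai = 1581 / 1595
Ai = 0.9912

0.9912


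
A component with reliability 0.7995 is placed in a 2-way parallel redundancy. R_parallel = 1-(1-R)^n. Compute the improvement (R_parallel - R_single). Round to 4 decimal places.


R_single = 0.7995, n = 2
1 - R_single = 0.2005
(1 - R_single)^n = 0.2005^2 = 0.0402
R_parallel = 1 - 0.0402 = 0.9598
Improvement = 0.9598 - 0.7995
Improvement = 0.1603

0.1603


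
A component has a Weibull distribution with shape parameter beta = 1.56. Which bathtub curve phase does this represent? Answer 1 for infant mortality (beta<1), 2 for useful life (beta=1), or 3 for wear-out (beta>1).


beta = 1.56
Compare beta to 1:
beta < 1 => infant mortality (phase 1)
beta = 1 => useful life (phase 2)
beta > 1 => wear-out (phase 3)
Since beta = 1.56, this is wear-out (increasing failure rate)
Phase = 3

3


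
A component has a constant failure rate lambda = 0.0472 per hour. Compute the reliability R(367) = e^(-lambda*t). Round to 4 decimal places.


lambda = 0.0472
t = 367
lambda * t = 17.3224
R(t) = e^(-17.3224)
R(t) = 0.0

0.0


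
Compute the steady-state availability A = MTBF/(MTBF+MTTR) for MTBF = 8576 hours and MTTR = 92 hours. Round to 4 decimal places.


MTBF = 8576
MTTR = 92
MTBF + MTTR = 8668
A = 8576 / 8668
A = 0.9894

0.9894


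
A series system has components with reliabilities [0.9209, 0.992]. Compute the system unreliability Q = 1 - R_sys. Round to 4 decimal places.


Components: [0.9209, 0.992]
After component 1: product = 0.9209
After component 2: product = 0.9135
R_sys = 0.9135
Q = 1 - 0.9135 = 0.0865

0.0865


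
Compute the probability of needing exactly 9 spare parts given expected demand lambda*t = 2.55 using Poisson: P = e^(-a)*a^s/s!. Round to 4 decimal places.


a = 2.55, s = 9
e^(-a) = e^(-2.55) = 0.0781
a^s = 2.55^9 = 4558.9164
s! = 362880
P = 0.0781 * 4558.9164 / 362880
P = 0.001

0.001


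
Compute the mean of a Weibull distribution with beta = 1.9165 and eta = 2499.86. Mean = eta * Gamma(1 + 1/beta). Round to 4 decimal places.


beta = 1.9165, eta = 2499.86
1/beta = 0.5218
1 + 1/beta = 1.5218
Gamma(1.5218) = 0.8871
Mean = 2499.86 * 0.8871
Mean = 2217.6938

2217.6938


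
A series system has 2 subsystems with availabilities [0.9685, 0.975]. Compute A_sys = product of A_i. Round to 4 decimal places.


Subsystems: [0.9685, 0.975]
After subsystem 1 (A=0.9685): product = 0.9685
After subsystem 2 (A=0.975): product = 0.9443
A_sys = 0.9443

0.9443


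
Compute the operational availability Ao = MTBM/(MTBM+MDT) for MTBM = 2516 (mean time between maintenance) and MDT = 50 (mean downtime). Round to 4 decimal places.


MTBM = 2516
MDT = 50
MTBM + MDT = 2566
Ao = 2516 / 2566
Ao = 0.9805

0.9805


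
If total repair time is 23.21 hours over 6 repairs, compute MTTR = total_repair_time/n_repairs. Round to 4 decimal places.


total_repair_time = 23.21
n_repairs = 6
MTTR = 23.21 / 6
MTTR = 3.8683

3.8683


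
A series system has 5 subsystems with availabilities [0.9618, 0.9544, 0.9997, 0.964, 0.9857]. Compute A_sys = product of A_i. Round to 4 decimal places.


Subsystems: [0.9618, 0.9544, 0.9997, 0.964, 0.9857]
After subsystem 1 (A=0.9618): product = 0.9618
After subsystem 2 (A=0.9544): product = 0.9179
After subsystem 3 (A=0.9997): product = 0.9177
After subsystem 4 (A=0.964): product = 0.8846
After subsystem 5 (A=0.9857): product = 0.872
A_sys = 0.872

0.872


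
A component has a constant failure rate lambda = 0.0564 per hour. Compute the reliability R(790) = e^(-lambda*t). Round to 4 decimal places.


lambda = 0.0564
t = 790
lambda * t = 44.556
R(t) = e^(-44.556)
R(t) = 0.0

0.0


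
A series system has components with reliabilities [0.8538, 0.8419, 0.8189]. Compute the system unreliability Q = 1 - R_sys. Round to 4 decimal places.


Components: [0.8538, 0.8419, 0.8189]
After component 1: product = 0.8538
After component 2: product = 0.7188
After component 3: product = 0.5886
R_sys = 0.5886
Q = 1 - 0.5886 = 0.4114

0.4114


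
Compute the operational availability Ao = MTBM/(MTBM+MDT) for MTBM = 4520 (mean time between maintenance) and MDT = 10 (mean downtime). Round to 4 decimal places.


MTBM = 4520
MDT = 10
MTBM + MDT = 4530
Ao = 4520 / 4530
Ao = 0.9978

0.9978


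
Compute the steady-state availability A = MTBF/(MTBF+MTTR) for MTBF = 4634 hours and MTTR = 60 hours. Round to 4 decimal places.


MTBF = 4634
MTTR = 60
MTBF + MTTR = 4694
A = 4634 / 4694
A = 0.9872

0.9872


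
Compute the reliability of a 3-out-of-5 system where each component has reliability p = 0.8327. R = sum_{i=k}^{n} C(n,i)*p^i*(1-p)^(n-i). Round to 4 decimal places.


k = 3, n = 5, p = 0.8327
i=3: C(5,3)=10 * 0.8327^3 * 0.1673^2 = 0.1616
i=4: C(5,4)=5 * 0.8327^4 * 0.1673^1 = 0.4022
i=5: C(5,5)=1 * 0.8327^5 * 0.1673^0 = 0.4004
R = sum of terms = 0.9641

0.9641


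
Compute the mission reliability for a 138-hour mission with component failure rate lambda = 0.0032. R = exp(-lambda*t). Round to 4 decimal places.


lambda = 0.0032
mission_time = 138
lambda * t = 0.0032 * 138 = 0.4416
R = exp(-0.4416)
R = 0.643

0.643


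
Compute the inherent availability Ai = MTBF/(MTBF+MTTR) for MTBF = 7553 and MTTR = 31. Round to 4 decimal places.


MTBF = 7553
MTTR = 31
MTBF + MTTR = 7584
Ai = 7553 / 7584
Ai = 0.9959

0.9959


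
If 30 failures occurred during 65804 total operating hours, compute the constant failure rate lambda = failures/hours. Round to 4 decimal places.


failures = 30
total_hours = 65804
lambda = 30 / 65804
lambda = 0.0005

0.0005


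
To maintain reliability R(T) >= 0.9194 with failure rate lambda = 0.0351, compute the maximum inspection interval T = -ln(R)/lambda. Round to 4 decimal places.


R_target = 0.9194
lambda = 0.0351
-ln(0.9194) = 0.084
T = 0.084 / 0.0351
T = 2.3941

2.3941


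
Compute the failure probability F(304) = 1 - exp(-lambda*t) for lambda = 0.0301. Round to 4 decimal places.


lambda = 0.0301, t = 304
lambda * t = 9.1504
exp(-9.1504) = 0.0001
F(t) = 1 - 0.0001
F(t) = 0.9999

0.9999


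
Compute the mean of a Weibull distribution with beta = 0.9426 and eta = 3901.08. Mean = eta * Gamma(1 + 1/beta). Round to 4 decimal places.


beta = 0.9426, eta = 3901.08
1/beta = 1.0609
1 + 1/beta = 2.0609
Gamma(2.0609) = 1.0273
Mean = 3901.08 * 1.0273
Mean = 4007.5493

4007.5493


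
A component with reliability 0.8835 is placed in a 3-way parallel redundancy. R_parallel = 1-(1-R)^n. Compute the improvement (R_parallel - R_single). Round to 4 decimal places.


R_single = 0.8835, n = 3
1 - R_single = 0.1165
(1 - R_single)^n = 0.1165^3 = 0.0016
R_parallel = 1 - 0.0016 = 0.9984
Improvement = 0.9984 - 0.8835
Improvement = 0.1149

0.1149


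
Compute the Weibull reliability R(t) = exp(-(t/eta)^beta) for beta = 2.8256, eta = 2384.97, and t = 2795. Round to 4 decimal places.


beta = 2.8256, eta = 2384.97, t = 2795
t/eta = 2795 / 2384.97 = 1.1719
(t/eta)^beta = 1.1719^2.8256 = 1.5656
R(t) = exp(-1.5656)
R(t) = 0.209

0.209


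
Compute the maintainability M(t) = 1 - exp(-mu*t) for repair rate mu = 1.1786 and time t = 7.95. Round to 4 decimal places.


mu = 1.1786, t = 7.95
mu * t = 1.1786 * 7.95 = 9.3699
exp(-9.3699) = 0.0001
M(t) = 1 - 0.0001
M(t) = 0.9999

0.9999


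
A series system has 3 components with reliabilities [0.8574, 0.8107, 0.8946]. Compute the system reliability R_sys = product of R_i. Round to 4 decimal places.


Components: [0.8574, 0.8107, 0.8946]
After component 1 (R=0.8574): product = 0.8574
After component 2 (R=0.8107): product = 0.6951
After component 3 (R=0.8946): product = 0.6218
R_sys = 0.6218

0.6218


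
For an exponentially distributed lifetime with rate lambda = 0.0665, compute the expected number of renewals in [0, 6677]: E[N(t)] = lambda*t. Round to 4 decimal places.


lambda = 0.0665
t = 6677
E[N(t)] = lambda * t
E[N(t)] = 0.0665 * 6677
E[N(t)] = 444.0205

444.0205


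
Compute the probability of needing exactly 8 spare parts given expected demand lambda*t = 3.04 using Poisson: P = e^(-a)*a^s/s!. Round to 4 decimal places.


a = 3.04, s = 8
e^(-a) = e^(-3.04) = 0.0478
a^s = 3.04^8 = 7294.3848
s! = 40320
P = 0.0478 * 7294.3848 / 40320
P = 0.0087

0.0087


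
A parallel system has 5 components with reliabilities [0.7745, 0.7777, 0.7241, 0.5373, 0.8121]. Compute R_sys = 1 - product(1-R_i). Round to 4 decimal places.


Components: [0.7745, 0.7777, 0.7241, 0.5373, 0.8121]
(1 - 0.7745) = 0.2255, running product = 0.2255
(1 - 0.7777) = 0.2223, running product = 0.0501
(1 - 0.7241) = 0.2759, running product = 0.0138
(1 - 0.5373) = 0.4627, running product = 0.0064
(1 - 0.8121) = 0.1879, running product = 0.0012
Product of (1-R_i) = 0.0012
R_sys = 1 - 0.0012 = 0.9988

0.9988


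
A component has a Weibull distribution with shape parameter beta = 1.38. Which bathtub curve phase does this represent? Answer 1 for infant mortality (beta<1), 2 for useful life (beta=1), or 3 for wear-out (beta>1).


beta = 1.38
Compare beta to 1:
beta < 1 => infant mortality (phase 1)
beta = 1 => useful life (phase 2)
beta > 1 => wear-out (phase 3)
Since beta = 1.38, this is wear-out (increasing failure rate)
Phase = 3

3


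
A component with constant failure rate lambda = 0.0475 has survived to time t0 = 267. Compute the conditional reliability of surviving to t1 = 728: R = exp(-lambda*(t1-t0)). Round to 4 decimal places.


lambda = 0.0475
t0 = 267, t1 = 728
t1 - t0 = 461
lambda * (t1-t0) = 0.0475 * 461 = 21.8975
R = exp(-21.8975)
R = 0.0

0.0


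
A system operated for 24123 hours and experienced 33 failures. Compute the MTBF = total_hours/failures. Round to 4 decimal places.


total_hours = 24123
failures = 33
MTBF = 24123 / 33
MTBF = 731.0

731.0


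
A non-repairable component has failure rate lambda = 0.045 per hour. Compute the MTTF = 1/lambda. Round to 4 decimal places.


lambda = 0.045
MTTF = 1 / 0.045
MTTF = 22.2222

22.2222


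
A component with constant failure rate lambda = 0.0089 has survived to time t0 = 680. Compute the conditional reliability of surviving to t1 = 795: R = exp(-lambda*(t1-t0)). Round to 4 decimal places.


lambda = 0.0089
t0 = 680, t1 = 795
t1 - t0 = 115
lambda * (t1-t0) = 0.0089 * 115 = 1.0235
R = exp(-1.0235)
R = 0.3593

0.3593


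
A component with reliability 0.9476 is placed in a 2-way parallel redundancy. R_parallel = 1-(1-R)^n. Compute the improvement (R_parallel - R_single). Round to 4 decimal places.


R_single = 0.9476, n = 2
1 - R_single = 0.0524
(1 - R_single)^n = 0.0524^2 = 0.0027
R_parallel = 1 - 0.0027 = 0.9973
Improvement = 0.9973 - 0.9476
Improvement = 0.0497

0.0497


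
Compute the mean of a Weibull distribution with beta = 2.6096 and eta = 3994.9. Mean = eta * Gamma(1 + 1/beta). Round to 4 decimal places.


beta = 2.6096, eta = 3994.9
1/beta = 0.3832
1 + 1/beta = 1.3832
Gamma(1.3832) = 0.8883
Mean = 3994.9 * 0.8883
Mean = 3548.7036

3548.7036


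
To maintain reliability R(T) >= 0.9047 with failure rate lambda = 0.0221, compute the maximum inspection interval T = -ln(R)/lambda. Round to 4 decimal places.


R_target = 0.9047
lambda = 0.0221
-ln(0.9047) = 0.1002
T = 0.1002 / 0.0221
T = 4.5318

4.5318


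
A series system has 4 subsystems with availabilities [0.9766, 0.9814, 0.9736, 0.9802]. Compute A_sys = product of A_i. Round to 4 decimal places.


Subsystems: [0.9766, 0.9814, 0.9736, 0.9802]
After subsystem 1 (A=0.9766): product = 0.9766
After subsystem 2 (A=0.9814): product = 0.9584
After subsystem 3 (A=0.9736): product = 0.9331
After subsystem 4 (A=0.9802): product = 0.9147
A_sys = 0.9147

0.9147


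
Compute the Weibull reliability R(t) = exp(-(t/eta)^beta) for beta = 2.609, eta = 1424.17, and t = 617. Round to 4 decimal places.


beta = 2.609, eta = 1424.17, t = 617
t/eta = 617 / 1424.17 = 0.4332
(t/eta)^beta = 0.4332^2.609 = 0.1128
R(t) = exp(-0.1128)
R(t) = 0.8934

0.8934


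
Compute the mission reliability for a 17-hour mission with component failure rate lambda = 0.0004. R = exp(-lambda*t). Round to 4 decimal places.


lambda = 0.0004
mission_time = 17
lambda * t = 0.0004 * 17 = 0.0068
R = exp(-0.0068)
R = 0.9932

0.9932


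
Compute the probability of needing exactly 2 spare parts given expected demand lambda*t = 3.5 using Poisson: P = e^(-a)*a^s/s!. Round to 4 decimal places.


a = 3.5, s = 2
e^(-a) = e^(-3.5) = 0.0302
a^s = 3.5^2 = 12.25
s! = 2
P = 0.0302 * 12.25 / 2
P = 0.185

0.185


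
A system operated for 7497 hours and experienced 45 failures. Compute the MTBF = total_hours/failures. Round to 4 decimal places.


total_hours = 7497
failures = 45
MTBF = 7497 / 45
MTBF = 166.6

166.6


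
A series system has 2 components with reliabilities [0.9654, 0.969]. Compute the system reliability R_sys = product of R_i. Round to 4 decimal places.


Components: [0.9654, 0.969]
After component 1 (R=0.9654): product = 0.9654
After component 2 (R=0.969): product = 0.9355
R_sys = 0.9355

0.9355


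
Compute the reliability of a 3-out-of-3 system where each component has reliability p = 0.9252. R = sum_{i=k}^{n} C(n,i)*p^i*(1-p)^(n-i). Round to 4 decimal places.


k = 3, n = 3, p = 0.9252
i=3: C(3,3)=1 * 0.9252^3 * 0.0748^0 = 0.792
R = sum of terms = 0.792

0.792


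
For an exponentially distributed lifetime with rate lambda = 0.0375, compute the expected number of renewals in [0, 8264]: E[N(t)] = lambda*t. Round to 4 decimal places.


lambda = 0.0375
t = 8264
E[N(t)] = lambda * t
E[N(t)] = 0.0375 * 8264
E[N(t)] = 309.9

309.9


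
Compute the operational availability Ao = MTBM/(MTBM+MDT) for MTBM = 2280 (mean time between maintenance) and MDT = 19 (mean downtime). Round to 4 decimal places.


MTBM = 2280
MDT = 19
MTBM + MDT = 2299
Ao = 2280 / 2299
Ao = 0.9917

0.9917


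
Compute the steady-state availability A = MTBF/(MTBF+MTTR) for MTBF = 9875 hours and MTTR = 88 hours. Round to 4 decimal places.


MTBF = 9875
MTTR = 88
MTBF + MTTR = 9963
A = 9875 / 9963
A = 0.9912

0.9912


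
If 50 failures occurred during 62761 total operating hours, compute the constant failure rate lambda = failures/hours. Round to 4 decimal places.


failures = 50
total_hours = 62761
lambda = 50 / 62761
lambda = 0.0008

0.0008


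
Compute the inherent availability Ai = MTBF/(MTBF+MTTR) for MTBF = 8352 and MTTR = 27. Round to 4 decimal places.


MTBF = 8352
MTTR = 27
MTBF + MTTR = 8379
Ai = 8352 / 8379
Ai = 0.9968

0.9968


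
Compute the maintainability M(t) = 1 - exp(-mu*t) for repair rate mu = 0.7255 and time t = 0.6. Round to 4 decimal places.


mu = 0.7255, t = 0.6
mu * t = 0.7255 * 0.6 = 0.4353
exp(-0.4353) = 0.6471
M(t) = 1 - 0.6471
M(t) = 0.3529

0.3529


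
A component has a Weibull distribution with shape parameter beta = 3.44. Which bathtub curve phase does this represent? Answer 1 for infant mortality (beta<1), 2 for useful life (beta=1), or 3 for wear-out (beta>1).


beta = 3.44
Compare beta to 1:
beta < 1 => infant mortality (phase 1)
beta = 1 => useful life (phase 2)
beta > 1 => wear-out (phase 3)
Since beta = 3.44, this is wear-out (increasing failure rate)
Phase = 3

3


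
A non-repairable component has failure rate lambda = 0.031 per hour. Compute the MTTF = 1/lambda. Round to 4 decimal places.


lambda = 0.031
MTTF = 1 / 0.031
MTTF = 32.2581

32.2581


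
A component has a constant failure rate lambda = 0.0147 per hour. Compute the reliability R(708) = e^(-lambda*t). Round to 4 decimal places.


lambda = 0.0147
t = 708
lambda * t = 10.4076
R(t) = e^(-10.4076)
R(t) = 0.0

0.0


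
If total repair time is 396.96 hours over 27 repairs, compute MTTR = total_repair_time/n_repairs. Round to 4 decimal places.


total_repair_time = 396.96
n_repairs = 27
MTTR = 396.96 / 27
MTTR = 14.7022

14.7022


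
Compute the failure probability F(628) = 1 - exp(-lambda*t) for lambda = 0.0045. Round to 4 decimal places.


lambda = 0.0045, t = 628
lambda * t = 2.826
exp(-2.826) = 0.0592
F(t) = 1 - 0.0592
F(t) = 0.9408

0.9408


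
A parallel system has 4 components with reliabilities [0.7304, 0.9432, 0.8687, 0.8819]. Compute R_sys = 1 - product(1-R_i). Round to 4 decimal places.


Components: [0.7304, 0.9432, 0.8687, 0.8819]
(1 - 0.7304) = 0.2696, running product = 0.2696
(1 - 0.9432) = 0.0568, running product = 0.0153
(1 - 0.8687) = 0.1313, running product = 0.002
(1 - 0.8819) = 0.1181, running product = 0.0002
Product of (1-R_i) = 0.0002
R_sys = 1 - 0.0002 = 0.9998

0.9998


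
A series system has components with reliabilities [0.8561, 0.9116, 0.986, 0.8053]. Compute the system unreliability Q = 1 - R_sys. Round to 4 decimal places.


Components: [0.8561, 0.9116, 0.986, 0.8053]
After component 1: product = 0.8561
After component 2: product = 0.7804
After component 3: product = 0.7695
After component 4: product = 0.6197
R_sys = 0.6197
Q = 1 - 0.6197 = 0.3803

0.3803


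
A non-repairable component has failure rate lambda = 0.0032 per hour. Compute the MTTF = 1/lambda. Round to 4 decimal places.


lambda = 0.0032
MTTF = 1 / 0.0032
MTTF = 312.5

312.5


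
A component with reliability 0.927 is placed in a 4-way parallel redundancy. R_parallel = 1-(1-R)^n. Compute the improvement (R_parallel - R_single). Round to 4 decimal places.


R_single = 0.927, n = 4
1 - R_single = 0.073
(1 - R_single)^n = 0.073^4 = 0.0
R_parallel = 1 - 0.0 = 1.0
Improvement = 1.0 - 0.927
Improvement = 0.073

0.073


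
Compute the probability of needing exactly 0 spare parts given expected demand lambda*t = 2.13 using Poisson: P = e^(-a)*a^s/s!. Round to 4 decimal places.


a = 2.13, s = 0
e^(-a) = e^(-2.13) = 0.1188
a^s = 2.13^0 = 1.0
s! = 1
P = 0.1188 * 1.0 / 1
P = 0.1188

0.1188


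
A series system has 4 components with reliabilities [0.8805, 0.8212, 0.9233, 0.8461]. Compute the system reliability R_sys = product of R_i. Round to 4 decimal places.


Components: [0.8805, 0.8212, 0.9233, 0.8461]
After component 1 (R=0.8805): product = 0.8805
After component 2 (R=0.8212): product = 0.7231
After component 3 (R=0.9233): product = 0.6676
After component 4 (R=0.8461): product = 0.5649
R_sys = 0.5649

0.5649


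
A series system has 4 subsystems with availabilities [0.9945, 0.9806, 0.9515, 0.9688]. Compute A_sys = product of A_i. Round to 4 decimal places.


Subsystems: [0.9945, 0.9806, 0.9515, 0.9688]
After subsystem 1 (A=0.9945): product = 0.9945
After subsystem 2 (A=0.9806): product = 0.9752
After subsystem 3 (A=0.9515): product = 0.9279
After subsystem 4 (A=0.9688): product = 0.899
A_sys = 0.899

0.899


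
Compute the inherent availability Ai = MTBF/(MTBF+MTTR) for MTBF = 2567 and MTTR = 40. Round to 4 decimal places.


MTBF = 2567
MTTR = 40
MTBF + MTTR = 2607
Ai = 2567 / 2607
Ai = 0.9847

0.9847


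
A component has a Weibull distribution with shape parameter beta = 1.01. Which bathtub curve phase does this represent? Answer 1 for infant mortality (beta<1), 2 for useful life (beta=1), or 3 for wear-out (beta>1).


beta = 1.01
Compare beta to 1:
beta < 1 => infant mortality (phase 1)
beta = 1 => useful life (phase 2)
beta > 1 => wear-out (phase 3)
Since beta = 1.01, this is wear-out (increasing failure rate)
Phase = 3

3


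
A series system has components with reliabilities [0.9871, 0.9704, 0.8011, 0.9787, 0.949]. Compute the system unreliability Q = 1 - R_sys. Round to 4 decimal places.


Components: [0.9871, 0.9704, 0.8011, 0.9787, 0.949]
After component 1: product = 0.9871
After component 2: product = 0.9579
After component 3: product = 0.7674
After component 4: product = 0.751
After component 5: product = 0.7127
R_sys = 0.7127
Q = 1 - 0.7127 = 0.2873

0.2873


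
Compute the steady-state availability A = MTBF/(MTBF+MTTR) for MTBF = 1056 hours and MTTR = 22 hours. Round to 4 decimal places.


MTBF = 1056
MTTR = 22
MTBF + MTTR = 1078
A = 1056 / 1078
A = 0.9796

0.9796


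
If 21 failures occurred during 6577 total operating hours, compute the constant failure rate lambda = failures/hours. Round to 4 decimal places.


failures = 21
total_hours = 6577
lambda = 21 / 6577
lambda = 0.0032

0.0032


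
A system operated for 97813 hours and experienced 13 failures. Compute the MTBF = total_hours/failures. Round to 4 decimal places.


total_hours = 97813
failures = 13
MTBF = 97813 / 13
MTBF = 7524.0769

7524.0769


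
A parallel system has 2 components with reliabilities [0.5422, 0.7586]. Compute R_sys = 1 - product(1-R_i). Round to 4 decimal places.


Components: [0.5422, 0.7586]
(1 - 0.5422) = 0.4578, running product = 0.4578
(1 - 0.7586) = 0.2414, running product = 0.1105
Product of (1-R_i) = 0.1105
R_sys = 1 - 0.1105 = 0.8895

0.8895


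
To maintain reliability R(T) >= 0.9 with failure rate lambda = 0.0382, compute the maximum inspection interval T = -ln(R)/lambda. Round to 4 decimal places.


R_target = 0.9
lambda = 0.0382
-ln(0.9) = 0.1054
T = 0.1054 / 0.0382
T = 2.7581

2.7581


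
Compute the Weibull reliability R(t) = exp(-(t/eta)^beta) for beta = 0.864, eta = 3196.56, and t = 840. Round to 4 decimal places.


beta = 0.864, eta = 3196.56, t = 840
t/eta = 840 / 3196.56 = 0.2628
(t/eta)^beta = 0.2628^0.864 = 0.3152
R(t) = exp(-0.3152)
R(t) = 0.7297

0.7297


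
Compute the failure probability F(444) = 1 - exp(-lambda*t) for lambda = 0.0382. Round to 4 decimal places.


lambda = 0.0382, t = 444
lambda * t = 16.9608
exp(-16.9608) = 0.0
F(t) = 1 - 0.0
F(t) = 1.0

1.0


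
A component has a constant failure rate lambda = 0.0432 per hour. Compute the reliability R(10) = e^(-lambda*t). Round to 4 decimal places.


lambda = 0.0432
t = 10
lambda * t = 0.432
R(t) = e^(-0.432)
R(t) = 0.6492

0.6492


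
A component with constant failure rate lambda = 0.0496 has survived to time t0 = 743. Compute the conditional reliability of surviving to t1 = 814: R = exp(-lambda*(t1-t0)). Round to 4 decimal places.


lambda = 0.0496
t0 = 743, t1 = 814
t1 - t0 = 71
lambda * (t1-t0) = 0.0496 * 71 = 3.5216
R = exp(-3.5216)
R = 0.0296

0.0296


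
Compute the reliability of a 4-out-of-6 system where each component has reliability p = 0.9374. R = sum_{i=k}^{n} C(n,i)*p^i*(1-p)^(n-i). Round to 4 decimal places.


k = 4, n = 6, p = 0.9374
i=4: C(6,4)=15 * 0.9374^4 * 0.0626^2 = 0.0454
i=5: C(6,5)=6 * 0.9374^5 * 0.0626^1 = 0.2719
i=6: C(6,6)=1 * 0.9374^6 * 0.0626^0 = 0.6785
R = sum of terms = 0.9958

0.9958


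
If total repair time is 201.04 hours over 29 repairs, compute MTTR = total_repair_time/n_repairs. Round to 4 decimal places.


total_repair_time = 201.04
n_repairs = 29
MTTR = 201.04 / 29
MTTR = 6.9324

6.9324


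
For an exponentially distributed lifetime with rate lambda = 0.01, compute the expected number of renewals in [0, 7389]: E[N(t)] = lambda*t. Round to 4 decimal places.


lambda = 0.01
t = 7389
E[N(t)] = lambda * t
E[N(t)] = 0.01 * 7389
E[N(t)] = 73.89

73.89


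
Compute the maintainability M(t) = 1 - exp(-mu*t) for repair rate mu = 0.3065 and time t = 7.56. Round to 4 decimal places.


mu = 0.3065, t = 7.56
mu * t = 0.3065 * 7.56 = 2.3171
exp(-2.3171) = 0.0986
M(t) = 1 - 0.0986
M(t) = 0.9014

0.9014


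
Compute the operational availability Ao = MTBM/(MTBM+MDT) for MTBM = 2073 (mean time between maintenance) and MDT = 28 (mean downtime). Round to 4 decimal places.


MTBM = 2073
MDT = 28
MTBM + MDT = 2101
Ao = 2073 / 2101
Ao = 0.9867

0.9867


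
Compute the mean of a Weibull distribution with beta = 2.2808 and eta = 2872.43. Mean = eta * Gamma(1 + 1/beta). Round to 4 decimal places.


beta = 2.2808, eta = 2872.43
1/beta = 0.4384
1 + 1/beta = 1.4384
Gamma(1.4384) = 0.8858
Mean = 2872.43 * 0.8858
Mean = 2544.4999

2544.4999


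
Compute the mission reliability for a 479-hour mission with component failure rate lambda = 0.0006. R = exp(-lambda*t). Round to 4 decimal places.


lambda = 0.0006
mission_time = 479
lambda * t = 0.0006 * 479 = 0.2874
R = exp(-0.2874)
R = 0.7502

0.7502


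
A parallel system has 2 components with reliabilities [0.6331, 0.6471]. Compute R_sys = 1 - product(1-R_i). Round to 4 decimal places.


Components: [0.6331, 0.6471]
(1 - 0.6331) = 0.3669, running product = 0.3669
(1 - 0.6471) = 0.3529, running product = 0.1295
Product of (1-R_i) = 0.1295
R_sys = 1 - 0.1295 = 0.8705

0.8705


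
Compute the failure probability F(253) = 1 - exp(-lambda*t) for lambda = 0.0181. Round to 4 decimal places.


lambda = 0.0181, t = 253
lambda * t = 4.5793
exp(-4.5793) = 0.0103
F(t) = 1 - 0.0103
F(t) = 0.9897

0.9897


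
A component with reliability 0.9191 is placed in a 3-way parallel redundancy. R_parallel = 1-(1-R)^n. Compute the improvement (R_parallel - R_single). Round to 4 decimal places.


R_single = 0.9191, n = 3
1 - R_single = 0.0809
(1 - R_single)^n = 0.0809^3 = 0.0005
R_parallel = 1 - 0.0005 = 0.9995
Improvement = 0.9995 - 0.9191
Improvement = 0.0804

0.0804


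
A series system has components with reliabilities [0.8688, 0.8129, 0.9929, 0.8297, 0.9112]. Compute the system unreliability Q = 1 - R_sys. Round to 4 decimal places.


Components: [0.8688, 0.8129, 0.9929, 0.8297, 0.9112]
After component 1: product = 0.8688
After component 2: product = 0.7062
After component 3: product = 0.7012
After component 4: product = 0.5818
After component 5: product = 0.5301
R_sys = 0.5301
Q = 1 - 0.5301 = 0.4699

0.4699


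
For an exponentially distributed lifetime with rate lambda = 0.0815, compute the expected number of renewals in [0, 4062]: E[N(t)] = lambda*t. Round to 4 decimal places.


lambda = 0.0815
t = 4062
E[N(t)] = lambda * t
E[N(t)] = 0.0815 * 4062
E[N(t)] = 331.053

331.053


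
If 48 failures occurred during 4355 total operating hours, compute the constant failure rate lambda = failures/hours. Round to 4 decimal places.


failures = 48
total_hours = 4355
lambda = 48 / 4355
lambda = 0.011

0.011


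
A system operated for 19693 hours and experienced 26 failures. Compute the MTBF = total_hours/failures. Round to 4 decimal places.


total_hours = 19693
failures = 26
MTBF = 19693 / 26
MTBF = 757.4231

757.4231


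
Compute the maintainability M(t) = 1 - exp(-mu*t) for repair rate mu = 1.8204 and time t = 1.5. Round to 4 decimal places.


mu = 1.8204, t = 1.5
mu * t = 1.8204 * 1.5 = 2.7306
exp(-2.7306) = 0.0652
M(t) = 1 - 0.0652
M(t) = 0.9348

0.9348


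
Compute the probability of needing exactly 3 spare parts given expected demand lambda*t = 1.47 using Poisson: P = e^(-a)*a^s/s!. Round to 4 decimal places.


a = 1.47, s = 3
e^(-a) = e^(-1.47) = 0.2299
a^s = 1.47^3 = 3.1765
s! = 6
P = 0.2299 * 3.1765 / 6
P = 0.1217

0.1217


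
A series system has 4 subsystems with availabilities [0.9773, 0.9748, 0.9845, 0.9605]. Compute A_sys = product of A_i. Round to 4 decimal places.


Subsystems: [0.9773, 0.9748, 0.9845, 0.9605]
After subsystem 1 (A=0.9773): product = 0.9773
After subsystem 2 (A=0.9748): product = 0.9527
After subsystem 3 (A=0.9845): product = 0.9379
After subsystem 4 (A=0.9605): product = 0.9009
A_sys = 0.9009

0.9009


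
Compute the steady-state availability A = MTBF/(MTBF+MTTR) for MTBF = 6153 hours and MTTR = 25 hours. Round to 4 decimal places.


MTBF = 6153
MTTR = 25
MTBF + MTTR = 6178
A = 6153 / 6178
A = 0.996

0.996


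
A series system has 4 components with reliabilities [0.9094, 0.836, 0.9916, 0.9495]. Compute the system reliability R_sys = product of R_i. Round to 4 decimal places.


Components: [0.9094, 0.836, 0.9916, 0.9495]
After component 1 (R=0.9094): product = 0.9094
After component 2 (R=0.836): product = 0.7603
After component 3 (R=0.9916): product = 0.7539
After component 4 (R=0.9495): product = 0.7158
R_sys = 0.7158

0.7158


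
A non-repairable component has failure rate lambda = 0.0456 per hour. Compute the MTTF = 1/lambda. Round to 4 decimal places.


lambda = 0.0456
MTTF = 1 / 0.0456
MTTF = 21.9298

21.9298


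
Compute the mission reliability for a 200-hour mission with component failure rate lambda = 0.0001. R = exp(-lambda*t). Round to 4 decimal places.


lambda = 0.0001
mission_time = 200
lambda * t = 0.0001 * 200 = 0.02
R = exp(-0.02)
R = 0.9802

0.9802


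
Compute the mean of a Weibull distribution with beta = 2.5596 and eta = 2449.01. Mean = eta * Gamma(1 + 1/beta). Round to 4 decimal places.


beta = 2.5596, eta = 2449.01
1/beta = 0.3907
1 + 1/beta = 1.3907
Gamma(1.3907) = 0.8878
Mean = 2449.01 * 0.8878
Mean = 2174.2576

2174.2576


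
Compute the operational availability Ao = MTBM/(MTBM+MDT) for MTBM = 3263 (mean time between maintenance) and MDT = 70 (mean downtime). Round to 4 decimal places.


MTBM = 3263
MDT = 70
MTBM + MDT = 3333
Ao = 3263 / 3333
Ao = 0.979

0.979


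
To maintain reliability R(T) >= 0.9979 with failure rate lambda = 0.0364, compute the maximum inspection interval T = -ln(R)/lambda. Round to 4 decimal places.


R_target = 0.9979
lambda = 0.0364
-ln(0.9979) = 0.0021
T = 0.0021 / 0.0364
T = 0.0578

0.0578


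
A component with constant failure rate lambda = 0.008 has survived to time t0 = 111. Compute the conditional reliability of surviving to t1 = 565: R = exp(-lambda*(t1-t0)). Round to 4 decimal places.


lambda = 0.008
t0 = 111, t1 = 565
t1 - t0 = 454
lambda * (t1-t0) = 0.008 * 454 = 3.632
R = exp(-3.632)
R = 0.0265

0.0265


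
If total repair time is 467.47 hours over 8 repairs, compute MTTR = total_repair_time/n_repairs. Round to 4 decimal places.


total_repair_time = 467.47
n_repairs = 8
MTTR = 467.47 / 8
MTTR = 58.4338

58.4338


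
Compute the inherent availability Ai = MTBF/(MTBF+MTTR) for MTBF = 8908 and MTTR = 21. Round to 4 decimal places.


MTBF = 8908
MTTR = 21
MTBF + MTTR = 8929
Ai = 8908 / 8929
Ai = 0.9976

0.9976


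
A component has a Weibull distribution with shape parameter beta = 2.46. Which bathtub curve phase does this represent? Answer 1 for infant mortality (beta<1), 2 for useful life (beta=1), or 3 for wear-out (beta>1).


beta = 2.46
Compare beta to 1:
beta < 1 => infant mortality (phase 1)
beta = 1 => useful life (phase 2)
beta > 1 => wear-out (phase 3)
Since beta = 2.46, this is wear-out (increasing failure rate)
Phase = 3

3


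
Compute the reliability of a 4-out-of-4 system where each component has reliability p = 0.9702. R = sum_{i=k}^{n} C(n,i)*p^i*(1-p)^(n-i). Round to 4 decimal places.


k = 4, n = 4, p = 0.9702
i=4: C(4,4)=1 * 0.9702^4 * 0.0298^0 = 0.886
R = sum of terms = 0.886

0.886


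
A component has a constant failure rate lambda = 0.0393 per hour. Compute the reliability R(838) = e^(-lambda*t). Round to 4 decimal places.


lambda = 0.0393
t = 838
lambda * t = 32.9334
R(t) = e^(-32.9334)
R(t) = 0.0

0.0


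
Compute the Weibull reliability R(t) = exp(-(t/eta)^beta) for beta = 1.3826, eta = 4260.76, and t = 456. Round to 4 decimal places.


beta = 1.3826, eta = 4260.76, t = 456
t/eta = 456 / 4260.76 = 0.107
(t/eta)^beta = 0.107^1.3826 = 0.0455
R(t) = exp(-0.0455)
R(t) = 0.9555

0.9555


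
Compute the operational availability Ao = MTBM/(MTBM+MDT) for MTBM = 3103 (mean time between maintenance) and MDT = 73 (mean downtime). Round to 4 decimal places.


MTBM = 3103
MDT = 73
MTBM + MDT = 3176
Ao = 3103 / 3176
Ao = 0.977

0.977


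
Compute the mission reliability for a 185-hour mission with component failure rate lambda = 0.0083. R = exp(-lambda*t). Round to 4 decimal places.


lambda = 0.0083
mission_time = 185
lambda * t = 0.0083 * 185 = 1.5355
R = exp(-1.5355)
R = 0.2153

0.2153


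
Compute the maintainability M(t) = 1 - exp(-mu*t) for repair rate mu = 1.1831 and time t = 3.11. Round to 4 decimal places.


mu = 1.1831, t = 3.11
mu * t = 1.1831 * 3.11 = 3.6794
exp(-3.6794) = 0.0252
M(t) = 1 - 0.0252
M(t) = 0.9748

0.9748


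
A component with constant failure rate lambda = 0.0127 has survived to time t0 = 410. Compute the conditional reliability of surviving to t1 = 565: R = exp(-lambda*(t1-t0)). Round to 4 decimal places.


lambda = 0.0127
t0 = 410, t1 = 565
t1 - t0 = 155
lambda * (t1-t0) = 0.0127 * 155 = 1.9685
R = exp(-1.9685)
R = 0.1397

0.1397


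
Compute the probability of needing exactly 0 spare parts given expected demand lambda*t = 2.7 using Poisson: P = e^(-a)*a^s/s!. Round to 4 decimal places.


a = 2.7, s = 0
e^(-a) = e^(-2.7) = 0.0672
a^s = 2.7^0 = 1.0
s! = 1
P = 0.0672 * 1.0 / 1
P = 0.0672

0.0672


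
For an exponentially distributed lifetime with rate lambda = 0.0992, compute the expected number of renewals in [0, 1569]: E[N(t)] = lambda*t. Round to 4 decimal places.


lambda = 0.0992
t = 1569
E[N(t)] = lambda * t
E[N(t)] = 0.0992 * 1569
E[N(t)] = 155.6448

155.6448


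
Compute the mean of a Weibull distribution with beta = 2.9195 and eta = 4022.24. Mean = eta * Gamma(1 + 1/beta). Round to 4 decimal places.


beta = 2.9195, eta = 4022.24
1/beta = 0.3425
1 + 1/beta = 1.3425
Gamma(1.3425) = 0.8919
Mean = 4022.24 * 0.8919
Mean = 3587.5873

3587.5873


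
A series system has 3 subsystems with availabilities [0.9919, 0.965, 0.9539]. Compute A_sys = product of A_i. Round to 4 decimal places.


Subsystems: [0.9919, 0.965, 0.9539]
After subsystem 1 (A=0.9919): product = 0.9919
After subsystem 2 (A=0.965): product = 0.9572
After subsystem 3 (A=0.9539): product = 0.9131
A_sys = 0.9131

0.9131


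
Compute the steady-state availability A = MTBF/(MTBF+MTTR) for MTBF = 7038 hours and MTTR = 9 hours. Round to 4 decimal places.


MTBF = 7038
MTTR = 9
MTBF + MTTR = 7047
A = 7038 / 7047
A = 0.9987

0.9987


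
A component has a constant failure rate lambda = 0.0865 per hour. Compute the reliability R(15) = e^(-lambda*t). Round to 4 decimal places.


lambda = 0.0865
t = 15
lambda * t = 1.2975
R(t) = e^(-1.2975)
R(t) = 0.2732

0.2732


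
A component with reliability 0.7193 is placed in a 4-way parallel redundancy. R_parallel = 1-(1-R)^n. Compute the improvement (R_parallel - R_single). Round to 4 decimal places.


R_single = 0.7193, n = 4
1 - R_single = 0.2807
(1 - R_single)^n = 0.2807^4 = 0.0062
R_parallel = 1 - 0.0062 = 0.9938
Improvement = 0.9938 - 0.7193
Improvement = 0.2745

0.2745


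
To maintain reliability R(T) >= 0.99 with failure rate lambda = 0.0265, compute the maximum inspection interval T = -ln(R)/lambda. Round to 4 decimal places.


R_target = 0.99
lambda = 0.0265
-ln(0.99) = 0.0101
T = 0.0101 / 0.0265
T = 0.3793

0.3793


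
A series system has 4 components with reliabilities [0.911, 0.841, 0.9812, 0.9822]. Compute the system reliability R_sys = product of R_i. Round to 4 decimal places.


Components: [0.911, 0.841, 0.9812, 0.9822]
After component 1 (R=0.911): product = 0.911
After component 2 (R=0.841): product = 0.7662
After component 3 (R=0.9812): product = 0.7517
After component 4 (R=0.9822): product = 0.7384
R_sys = 0.7384

0.7384


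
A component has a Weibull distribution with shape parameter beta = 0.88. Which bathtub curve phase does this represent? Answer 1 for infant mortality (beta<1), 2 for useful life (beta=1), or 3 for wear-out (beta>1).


beta = 0.88
Compare beta to 1:
beta < 1 => infant mortality (phase 1)
beta = 1 => useful life (phase 2)
beta > 1 => wear-out (phase 3)
Since beta = 0.88, this is infant mortality (decreasing failure rate)
Phase = 1

1


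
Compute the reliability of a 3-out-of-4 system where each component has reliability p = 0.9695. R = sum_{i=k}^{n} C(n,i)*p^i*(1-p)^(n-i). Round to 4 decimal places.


k = 3, n = 4, p = 0.9695
i=3: C(4,3)=4 * 0.9695^3 * 0.0305^1 = 0.1112
i=4: C(4,4)=1 * 0.9695^4 * 0.0305^0 = 0.8835
R = sum of terms = 0.9946

0.9946


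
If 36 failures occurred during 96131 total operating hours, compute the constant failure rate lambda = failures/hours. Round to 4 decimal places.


failures = 36
total_hours = 96131
lambda = 36 / 96131
lambda = 0.0004

0.0004


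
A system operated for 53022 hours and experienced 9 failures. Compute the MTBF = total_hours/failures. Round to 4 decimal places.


total_hours = 53022
failures = 9
MTBF = 53022 / 9
MTBF = 5891.3333

5891.3333
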